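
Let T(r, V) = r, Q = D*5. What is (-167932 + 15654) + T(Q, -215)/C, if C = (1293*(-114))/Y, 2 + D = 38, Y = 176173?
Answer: -1248766272/8189 ≈ -1.5249e+5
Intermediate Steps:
D = 36 (D = -2 + 38 = 36)
Q = 180 (Q = 36*5 = 180)
C = -147402/176173 (C = (1293*(-114))/176173 = -147402*1/176173 = -147402/176173 ≈ -0.83669)
(-167932 + 15654) + T(Q, -215)/C = (-167932 + 15654) + 180/(-147402/176173) = -152278 + 180*(-176173/147402) = -152278 - 1761730/8189 = -1248766272/8189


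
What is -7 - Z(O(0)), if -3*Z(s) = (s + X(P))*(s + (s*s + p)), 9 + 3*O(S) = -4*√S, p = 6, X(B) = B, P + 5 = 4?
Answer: -23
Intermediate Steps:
P = -1 (P = -5 + 4 = -1)
O(S) = -3 - 4*√S/3 (O(S) = -3 + (-4*√S)/3 = -3 - 4*√S/3)
Z(s) = -(-1 + s)*(6 + s + s²)/3 (Z(s) = -(s - 1)*(s + (s*s + 6))/3 = -(-1 + s)*(s + (s² + 6))/3 = -(-1 + s)*(s + (6 + s²))/3 = -(-1 + s)*(6 + s + s²)/3)
-7 - Z(O(0)) = -7 - (2 - 5*(-3 - 4*√0/3)/3 - (-3 - 4*√0/3)³/3) = -7 - (2 - 5*(-3 - 4/3*0)/3 - (-3 - 4/3*0)³/3) = -7 - (2 - 5*(-3 + 0)/3 - (-3 + 0)³/3) = -7 - (2 - 5/3*(-3) - ⅓*(-3)³) = -7 - (2 + 5 - ⅓*(-27)) = -7 - (2 + 5 + 9) = -7 - 1*16 = -7 - 16 = -23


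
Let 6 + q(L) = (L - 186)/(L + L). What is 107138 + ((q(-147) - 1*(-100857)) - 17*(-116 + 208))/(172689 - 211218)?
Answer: 404526429959/3775842 ≈ 1.0714e+5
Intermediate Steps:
q(L) = -6 + (-186 + L)/(2*L) (q(L) = -6 + (L - 186)/(L + L) = -6 + (-186 + L)/((2*L)) = -6 + (-186 + L)*(1/(2*L)) = -6 + (-186 + L)/(2*L))
107138 + ((q(-147) - 1*(-100857)) - 17*(-116 + 208))/(172689 - 211218) = 107138 + (((-11/2 - 93/(-147)) - 1*(-100857)) - 17*(-116 + 208))/(172689 - 211218) = 107138 + (((-11/2 - 93*(-1/147)) + 100857) - 17*92)/(-38529) = 107138 + (((-11/2 + 31/49) + 100857) - 1564)*(-1/38529) = 107138 + ((-477/98 + 100857) - 1564)*(-1/38529) = 107138 + (9883509/98 - 1564)*(-1/38529) = 107138 + (9730237/98)*(-1/38529) = 107138 - 9730237/3775842 = 404526429959/3775842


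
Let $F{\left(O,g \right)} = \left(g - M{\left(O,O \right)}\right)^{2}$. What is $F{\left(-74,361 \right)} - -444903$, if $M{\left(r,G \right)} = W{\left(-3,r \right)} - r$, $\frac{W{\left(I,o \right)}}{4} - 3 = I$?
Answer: $527272$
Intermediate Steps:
$W{\left(I,o \right)} = 12 + 4 I$
$M{\left(r,G \right)} = - r$ ($M{\left(r,G \right)} = \left(12 + 4 \left(-3\right)\right) - r = \left(12 - 12\right) - r = 0 - r = - r$)
$F{\left(O,g \right)} = \left(O + g\right)^{2}$ ($F{\left(O,g \right)} = \left(g - - O\right)^{2} = \left(g + O\right)^{2} = \left(O + g\right)^{2}$)
$F{\left(-74,361 \right)} - -444903 = \left(-74 + 361\right)^{2} - -444903 = 287^{2} + 444903 = 82369 + 444903 = 527272$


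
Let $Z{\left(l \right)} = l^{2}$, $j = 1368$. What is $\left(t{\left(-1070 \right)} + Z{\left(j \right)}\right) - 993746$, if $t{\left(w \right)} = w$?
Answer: $876608$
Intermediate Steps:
$\left(t{\left(-1070 \right)} + Z{\left(j \right)}\right) - 993746 = \left(-1070 + 1368^{2}\right) - 993746 = \left(-1070 + 1871424\right) - 993746 = 1870354 - 993746 = 876608$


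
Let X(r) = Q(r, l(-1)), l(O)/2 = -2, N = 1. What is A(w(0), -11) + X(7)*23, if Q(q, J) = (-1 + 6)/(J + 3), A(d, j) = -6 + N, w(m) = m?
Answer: -120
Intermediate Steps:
A(d, j) = -5 (A(d, j) = -6 + 1 = -5)
l(O) = -4 (l(O) = 2*(-2) = -4)
Q(q, J) = 5/(3 + J)
X(r) = -5 (X(r) = 5/(3 - 4) = 5/(-1) = 5*(-1) = -5)
A(w(0), -11) + X(7)*23 = -5 - 5*23 = -5 - 115 = -120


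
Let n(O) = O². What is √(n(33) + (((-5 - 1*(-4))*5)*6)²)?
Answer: 3*√221 ≈ 44.598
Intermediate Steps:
√(n(33) + (((-5 - 1*(-4))*5)*6)²) = √(33² + (((-5 - 1*(-4))*5)*6)²) = √(1089 + (((-5 + 4)*5)*6)²) = √(1089 + (-1*5*6)²) = √(1089 + (-5*6)²) = √(1089 + (-30)²) = √(1089 + 900) = √1989 = 3*√221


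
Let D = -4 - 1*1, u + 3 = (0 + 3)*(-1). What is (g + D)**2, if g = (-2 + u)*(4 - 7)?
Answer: 361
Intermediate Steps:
u = -6 (u = -3 + (0 + 3)*(-1) = -3 + 3*(-1) = -3 - 3 = -6)
g = 24 (g = (-2 - 6)*(4 - 7) = -8*(-3) = 24)
D = -5 (D = -4 - 1 = -5)
(g + D)**2 = (24 - 5)**2 = 19**2 = 361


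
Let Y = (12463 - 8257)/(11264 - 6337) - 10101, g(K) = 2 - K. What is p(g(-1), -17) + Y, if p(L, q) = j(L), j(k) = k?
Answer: -49748640/4927 ≈ -10097.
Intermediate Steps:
Y = -49763421/4927 (Y = 4206/4927 - 10101 = -49763421/4927 ≈ -10100.)
p(L, q) = L
p(g(-1), -17) + Y = (2 - 1*(-1)) - 49763421/4927 = (2 + 1) - 49763421/4927 = 3 - 49763421/4927 = -49748640/4927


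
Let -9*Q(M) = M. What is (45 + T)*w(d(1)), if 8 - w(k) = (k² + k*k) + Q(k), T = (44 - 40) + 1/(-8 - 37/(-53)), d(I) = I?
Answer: 1040050/3483 ≈ 298.61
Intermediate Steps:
Q(M) = -M/9
T = 1495/387 (T = 4 + 1/(-8 - 37*(-1/53)) = 4 + 1/(-8 + 37/53) = 4 + 1/(-387/53) = 4 - 53/387 = 1495/387 ≈ 3.8630)
w(k) = 8 - 2*k² + k/9 (w(k) = 8 - ((k² + k*k) - k/9) = 8 - ((k² + k²) - k/9) = 8 - (2*k² - k/9) = 8 + (-2*k² + k/9) = 8 - 2*k² + k/9)
(45 + T)*w(d(1)) = (45 + 1495/387)*(8 - 2*1² + (⅑)*1) = 18910*(8 - 2*1 + ⅑)/387 = 18910*(8 - 2 + ⅑)/387 = (18910/387)*(55/9) = 1040050/3483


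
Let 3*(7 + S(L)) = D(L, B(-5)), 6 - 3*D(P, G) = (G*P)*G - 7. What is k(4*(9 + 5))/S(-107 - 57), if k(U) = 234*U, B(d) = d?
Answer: 728/25 ≈ 29.120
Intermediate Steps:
D(P, G) = 13/3 - P*G²/3 (D(P, G) = 2 - ((G*P)*G - 7)/3 = 2 - (P*G² - 7)/3 = 2 - (-7 + P*G²)/3 = 2 + (7/3 - P*G²/3) = 13/3 - P*G²/3)
S(L) = -50/9 - 25*L/9 (S(L) = -7 + (13/3 - ⅓*L*(-5)²)/3 = -7 + (13/3 - ⅓*L*25)/3 = -7 + (13/3 - 25*L/3)/3 = -7 + (13/9 - 25*L/9) = -50/9 - 25*L/9)
k(4*(9 + 5))/S(-107 - 57) = (234*(4*(9 + 5)))/(-50/9 - 25*(-107 - 57)/9) = (234*(4*14))/(-50/9 - 25/9*(-164)) = (234*56)/(-50/9 + 4100/9) = 13104/450 = 13104*(1/450) = 728/25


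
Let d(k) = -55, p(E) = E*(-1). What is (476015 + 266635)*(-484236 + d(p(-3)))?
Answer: -359658711150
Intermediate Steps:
p(E) = -E
(476015 + 266635)*(-484236 + d(p(-3))) = (476015 + 266635)*(-484236 - 55) = 742650*(-484291) = -359658711150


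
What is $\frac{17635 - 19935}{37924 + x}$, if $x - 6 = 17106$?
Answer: $- \frac{575}{13759} \approx -0.041791$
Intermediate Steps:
$x = 17112$ ($x = 6 + 17106 = 17112$)
$\frac{17635 - 19935}{37924 + x} = \frac{17635 - 19935}{37924 + 17112} = - \frac{2300}{55036} = \left(-2300\right) \frac{1}{55036} = - \frac{575}{13759}$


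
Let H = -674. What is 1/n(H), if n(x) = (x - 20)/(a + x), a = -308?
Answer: 491/347 ≈ 1.4150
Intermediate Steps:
n(x) = (-20 + x)/(-308 + x) (n(x) = (x - 20)/(-308 + x) = (-20 + x)/(-308 + x))
1/n(H) = 1/((-20 - 674)/(-308 - 674)) = 1/(-694/(-982)) = 1/(-1/982*(-694)) = 1/(347/491) = 491/347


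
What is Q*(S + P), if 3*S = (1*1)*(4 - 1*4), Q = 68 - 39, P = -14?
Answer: -406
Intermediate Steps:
Q = 29
S = 0 (S = ((1*1)*(4 - 1*4))/3 = (1*(4 - 4))/3 = (1*0)/3 = (⅓)*0 = 0)
Q*(S + P) = 29*(0 - 14) = 29*(-14) = -406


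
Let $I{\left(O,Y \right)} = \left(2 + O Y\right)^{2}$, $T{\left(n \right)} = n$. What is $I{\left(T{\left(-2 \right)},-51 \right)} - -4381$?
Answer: $15197$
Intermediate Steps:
$I{\left(T{\left(-2 \right)},-51 \right)} - -4381 = \left(2 - -102\right)^{2} - -4381 = \left(2 + 102\right)^{2} + 4381 = 104^{2} + 4381 = 10816 + 4381 = 15197$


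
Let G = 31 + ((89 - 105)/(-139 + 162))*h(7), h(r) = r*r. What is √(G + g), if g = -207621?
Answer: I*√109833142/23 ≈ 455.66*I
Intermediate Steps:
h(r) = r²
G = -71/23 (G = 31 + ((89 - 105)/(-139 + 162))*7² = 31 - 16/23*49 = 31 - 784/23 = -71/23 ≈ -3.0870)
√(G + g) = √(-71/23 - 207621) = √(-4775354/23) = I*√109833142/23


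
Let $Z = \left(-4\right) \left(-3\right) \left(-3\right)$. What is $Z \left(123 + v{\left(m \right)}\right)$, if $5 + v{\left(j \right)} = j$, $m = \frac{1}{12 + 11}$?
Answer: $- \frac{97740}{23} \approx -4249.6$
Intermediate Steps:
$m = \frac{1}{23} \approx 0.043478$
$v{\left(j \right)} = -5 + j$
$Z = -36$ ($Z = 12 \left(-3\right) = -36$)
$Z \left(123 + v{\left(m \right)}\right) = - 36 \left(123 + \left(-5 + \frac{1}{23}\right)\right) = - 36 \left(123 - \frac{114}{23}\right) = \left(-36\right) \frac{2715}{23} = - \frac{97740}{23}$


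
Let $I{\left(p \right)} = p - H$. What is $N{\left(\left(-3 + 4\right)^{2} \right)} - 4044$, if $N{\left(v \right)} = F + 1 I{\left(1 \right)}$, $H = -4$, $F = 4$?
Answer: $-4035$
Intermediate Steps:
$I{\left(p \right)} = 4 + p$ ($I{\left(p \right)} = p - -4 = p + 4 = 4 + p$)
$N{\left(v \right)} = 9$ ($N{\left(v \right)} = 4 + 1 \left(4 + 1\right) = 4 + 1 \cdot 5 = 4 + 5 = 9$)
$N{\left(\left(-3 + 4\right)^{2} \right)} - 4044 = 9 - 4044 = -4035$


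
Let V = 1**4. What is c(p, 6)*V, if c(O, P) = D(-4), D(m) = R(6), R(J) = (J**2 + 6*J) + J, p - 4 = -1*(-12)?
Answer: 78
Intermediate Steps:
p = 16 (p = 4 - 1*(-12) = 4 + 12 = 16)
R(J) = J**2 + 7*J
D(m) = 78 (D(m) = 6*(7 + 6) = 6*13 = 78)
c(O, P) = 78
V = 1
c(p, 6)*V = 78*1 = 78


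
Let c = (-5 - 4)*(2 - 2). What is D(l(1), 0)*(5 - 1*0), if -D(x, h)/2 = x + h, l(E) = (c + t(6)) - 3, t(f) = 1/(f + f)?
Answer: 175/6 ≈ 29.167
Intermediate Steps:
c = 0 (c = -9*0 = 0)
t(f) = 1/(2*f)
l(E) = -35/12 (l(E) = (0 + (1/2)/6) - 3 = (0 + (1/2)*(1/6)) - 3 = (0 + 1/12) - 3 = 1/12 - 3 = -35/12)
D(x, h) = -2*h - 2*x (D(x, h) = -2*(x + h) = -2*(h + x) = -2*h - 2*x)
D(l(1), 0)*(5 - 1*0) = (-2*0 - 2*(-35/12))*(5 - 1*0) = (0 + 35/6)*(5 + 0) = (35/6)*5 = 175/6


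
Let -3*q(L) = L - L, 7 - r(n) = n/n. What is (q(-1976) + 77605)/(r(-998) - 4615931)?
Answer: -913/54305 ≈ -0.016812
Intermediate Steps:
r(n) = 6 (r(n) = 7 - n/n = 7 - 1*1 = 7 - 1 = 6)
q(L) = 0 (q(L) = -(L - L)/3 = -⅓*0 = 0)
(q(-1976) + 77605)/(r(-998) - 4615931) = (0 + 77605)/(6 - 4615931) = 77605/(-4615925) = 77605*(-1/4615925) = -913/54305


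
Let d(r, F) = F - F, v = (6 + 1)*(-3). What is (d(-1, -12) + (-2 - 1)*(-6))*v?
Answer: -378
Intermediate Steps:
v = -21 (v = 7*(-3) = -21)
d(r, F) = 0
(d(-1, -12) + (-2 - 1)*(-6))*v = (0 + (-2 - 1)*(-6))*(-21) = (0 - 3*(-6))*(-21) = (0 + 18)*(-21) = 18*(-21) = -378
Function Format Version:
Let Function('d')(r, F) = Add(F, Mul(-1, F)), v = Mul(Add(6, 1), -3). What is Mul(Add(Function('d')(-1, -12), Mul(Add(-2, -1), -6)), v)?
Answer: -378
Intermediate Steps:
v = -21 (v = Mul(7, -3) = -21)
Function('d')(r, F) = 0
Mul(Add(Function('d')(-1, -12), Mul(Add(-2, -1), -6)), v) = Mul(Add(0, Mul(Add(-2, -1), -6)), -21) = Mul(Add(0, Mul(-3, -6)), -21) = Mul(Add(0, 18), -21) = Mul(18, -21) = -378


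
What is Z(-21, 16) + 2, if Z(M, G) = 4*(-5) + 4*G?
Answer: 46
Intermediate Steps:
Z(M, G) = -20 + 4*G
Z(-21, 16) + 2 = (-20 + 4*16) + 2 = (-20 + 64) + 2 = 44 + 2 = 46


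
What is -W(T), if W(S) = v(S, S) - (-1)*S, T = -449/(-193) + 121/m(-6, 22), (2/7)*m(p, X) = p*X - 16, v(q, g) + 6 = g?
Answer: 90693/49987 ≈ 1.8143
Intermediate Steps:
v(q, g) = -6 + g
m(p, X) = -56 + 7*X*p/2 (m(p, X) = 7*(p*X - 16)/2 = 7*(X*p - 16)/2 = 7*(-16 + X*p)/2 = -56 + 7*X*p/2)
T = 209229/99974 (T = -449/(-193) + 121/(-56 + (7/2)*22*(-6)) = -449*(-1/193) + 121/(-56 - 462) = 449/193 + 121/(-518) = 449/193 + 121*(-1/518) = 449/193 - 121/518 = 209229/99974 ≈ 2.0928)
W(S) = -6 + 2*S (W(S) = (-6 + S) - (-1)*S = (-6 + S) + S = -6 + 2*S)
-W(T) = -(-6 + 2*(209229/99974)) = -(-6 + 209229/49987) = -1*(-90693/49987) = 90693/49987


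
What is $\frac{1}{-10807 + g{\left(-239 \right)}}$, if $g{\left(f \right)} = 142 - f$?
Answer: $- \frac{1}{10426} \approx -9.5914 \cdot 10^{-5}$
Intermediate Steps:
$\frac{1}{-10807 + g{\left(-239 \right)}} = \frac{1}{-10807 + \left(142 - -239\right)} = \frac{1}{-10807 + \left(142 + 239\right)} = \frac{1}{-10807 + 381} = \frac{1}{-10426} = - \frac{1}{10426}$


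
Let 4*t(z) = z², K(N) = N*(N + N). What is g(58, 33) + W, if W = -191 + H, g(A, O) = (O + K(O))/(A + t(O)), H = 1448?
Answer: 1669341/1321 ≈ 1263.7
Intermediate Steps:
K(N) = 2*N² (K(N) = N*(2*N) = 2*N²)
t(z) = z²/4
g(A, O) = (O + 2*O²)/(A + O²/4)
W = 1257 (W = -191 + 1448 = 1257)
g(58, 33) + W = 4*33*(1 + 2*33)/(33² + 4*58) + 1257 = 4*33*(1 + 66)/(1089 + 232) + 1257 = 4*33*67/1321 + 1257 = 4*33*(1/1321)*67 + 1257 = 8844/1321 + 1257 = 1669341/1321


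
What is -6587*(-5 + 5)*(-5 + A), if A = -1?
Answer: 0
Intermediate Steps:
-6587*(-5 + 5)*(-5 + A) = -6587*(-5 + 5)*(-5 - 1) = -0*(-6) = -6587*0 = 0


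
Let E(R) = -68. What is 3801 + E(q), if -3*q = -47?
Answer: 3733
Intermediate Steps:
q = 47/3 (q = -⅓*(-47) = 47/3 ≈ 15.667)
3801 + E(q) = 3801 - 68 = 3733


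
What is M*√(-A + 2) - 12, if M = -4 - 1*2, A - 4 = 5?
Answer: -12 - 6*I*√7 ≈ -12.0 - 15.875*I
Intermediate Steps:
A = 9 (A = 4 + 5 = 9)
M = -6 (M = -4 - 2 = -6)
M*√(-A + 2) - 12 = -6*√(-1*9 + 2) - 12 = -6*√(-9 + 2) - 12 = -6*I*√7 - 12 = -12 - 6*I*√7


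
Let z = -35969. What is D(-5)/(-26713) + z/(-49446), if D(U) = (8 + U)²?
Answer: 960394883/1320850998 ≈ 0.72710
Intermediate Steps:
D(-5)/(-26713) + z/(-49446) = (8 - 5)²/(-26713) - 35969/(-49446) = 3²*(-1/26713) - 35969*(-1/49446) = 9*(-1/26713) + 35969/49446 = -9/26713 + 35969/49446 = 960394883/1320850998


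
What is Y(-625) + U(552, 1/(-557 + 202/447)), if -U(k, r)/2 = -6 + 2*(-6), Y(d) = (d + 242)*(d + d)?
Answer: 478786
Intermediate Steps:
Y(d) = 2*d*(242 + d) (Y(d) = (242 + d)*(2*d) = 2*d*(242 + d))
U(k, r) = 36 (U(k, r) = -2*(-6 + 2*(-6)) = -2*(-6 - 12) = -2*(-18) = 36)
Y(-625) + U(552, 1/(-557 + 202/447)) = 2*(-625)*(242 - 625) + 36 = 2*(-625)*(-383) + 36 = 478750 + 36 = 478786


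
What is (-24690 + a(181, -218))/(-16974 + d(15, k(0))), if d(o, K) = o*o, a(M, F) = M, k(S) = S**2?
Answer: 24509/16749 ≈ 1.4633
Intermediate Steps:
d(o, K) = o**2
(-24690 + a(181, -218))/(-16974 + d(15, k(0))) = (-24690 + 181)/(-16974 + 15**2) = -24509/(-16974 + 225) = -24509/(-16749) = -24509*(-1/16749) = 24509/16749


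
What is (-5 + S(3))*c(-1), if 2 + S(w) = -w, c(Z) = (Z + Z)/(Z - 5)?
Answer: -10/3 ≈ -3.3333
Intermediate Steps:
c(Z) = 2*Z/(-5 + Z) (c(Z) = (2*Z)/(-5 + Z) = 2*Z/(-5 + Z))
S(w) = -2 - w
(-5 + S(3))*c(-1) = (-5 + (-2 - 1*3))*(2*(-1)/(-5 - 1)) = (-5 + (-2 - 3))*(2*(-1)/(-6)) = (-5 - 5)*(2*(-1)*(-⅙)) = -10*⅓ = -10/3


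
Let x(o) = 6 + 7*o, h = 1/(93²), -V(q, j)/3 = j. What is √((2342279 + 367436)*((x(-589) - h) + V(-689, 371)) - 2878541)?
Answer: I*√122596879143874/93 ≈ 1.1906e+5*I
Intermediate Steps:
V(q, j) = -3*j
h = 1/8649 ≈ 0.00011562
√((2342279 + 367436)*((x(-589) - h) + V(-689, 371)) - 2878541) = √((2342279 + 367436)*(((6 + 7*(-589)) - 1*1/8649) - 3*371) - 2878541) = √(2709715*(((6 - 4123) - 1/8649) - 1113) - 2878541) = √(2709715*((-4117 - 1/8649) - 1113) - 2878541) = √(2709715*(-35607934/8649 - 1113) - 2878541) = √(2709715*(-45234271/8649) - 2878541) = √(-122571982642765/8649 - 2878541) = √(-122596879143874/8649) = I*√122596879143874/93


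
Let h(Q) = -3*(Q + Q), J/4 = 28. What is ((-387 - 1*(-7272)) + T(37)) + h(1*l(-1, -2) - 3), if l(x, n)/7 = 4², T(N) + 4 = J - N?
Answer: 6302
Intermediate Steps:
J = 112 (J = 4*28 = 112)
T(N) = 108 - N (T(N) = -4 + (112 - N) = 108 - N)
l(x, n) = 112 (l(x, n) = 7*4² = 7*16 = 112)
h(Q) = -6*Q
((-387 - 1*(-7272)) + T(37)) + h(1*l(-1, -2) - 3) = ((-387 - 1*(-7272)) + (108 - 1*37)) - 6*(1*112 - 3) = ((-387 + 7272) + (108 - 37)) - 6*(112 - 3) = (6885 + 71) - 6*109 = 6956 - 654 = 6302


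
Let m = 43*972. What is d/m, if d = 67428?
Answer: 1873/1161 ≈ 1.6133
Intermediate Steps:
m = 41796
d/m = 67428/41796 = 67428*(1/41796) = 1873/1161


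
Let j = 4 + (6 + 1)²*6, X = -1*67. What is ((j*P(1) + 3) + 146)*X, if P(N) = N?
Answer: -29949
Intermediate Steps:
X = -67
j = 298 (j = 4 + 7²*6 = 4 + 49*6 = 4 + 294 = 298)
((j*P(1) + 3) + 146)*X = ((298*1 + 3) + 146)*(-67) = ((298 + 3) + 146)*(-67) = (301 + 146)*(-67) = 447*(-67) = -29949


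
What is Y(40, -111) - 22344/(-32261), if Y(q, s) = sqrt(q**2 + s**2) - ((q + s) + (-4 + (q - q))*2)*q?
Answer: 101967104/32261 + sqrt(13921) ≈ 3278.7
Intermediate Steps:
Y(q, s) = sqrt(q**2 + s**2) - q*(-8 + q + s) (Y(q, s) = sqrt(q**2 + s**2) - ((q + s) + (-4 + 0)*2)*q = sqrt(q**2 + s**2) - ((q + s) - 4*2)*q = sqrt(q**2 + s**2) - ((q + s) - 8)*q = sqrt(q**2 + s**2) - (-8 + q + s)*q = sqrt(q**2 + s**2) - q*(-8 + q + s))
Y(40, -111) - 22344/(-32261) = (sqrt(40**2 + (-111)**2) - 1*40**2 + 8*40 - 1*40*(-111)) - 22344/(-32261) = (sqrt(1600 + 12321) - 1*1600 + 320 + 4440) - 22344*(-1)/32261 = (sqrt(13921) - 1600 + 320 + 4440) - 1*(-22344/32261) = (3160 + sqrt(13921)) + 22344/32261 = 101967104/32261 + sqrt(13921)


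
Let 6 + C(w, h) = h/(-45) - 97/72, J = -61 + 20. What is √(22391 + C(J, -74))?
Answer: √80587070/60 ≈ 149.62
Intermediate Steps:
J = -41
C(w, h) = -529/72 - h/45 (C(w, h) = -6 + (h/(-45) - 97/72) = -6 + (h*(-1/45) - 97*1/72) = -6 + (-h/45 - 97/72) = -6 + (-97/72 - h/45) = -529/72 - h/45)
√(22391 + C(J, -74)) = √(22391 + (-529/72 - 1/45*(-74))) = √(22391 + (-529/72 + 74/45)) = √(22391 - 2053/360) = √(8058707/360) = √80587070/60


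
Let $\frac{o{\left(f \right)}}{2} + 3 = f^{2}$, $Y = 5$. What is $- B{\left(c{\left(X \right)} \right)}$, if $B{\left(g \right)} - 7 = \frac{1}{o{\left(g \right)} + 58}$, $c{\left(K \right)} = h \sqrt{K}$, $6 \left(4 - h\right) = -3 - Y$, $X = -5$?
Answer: $- \frac{14635}{2092} \approx -6.9957$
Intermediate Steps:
$o{\left(f \right)} = -6 + 2 f^{2}$
$h = \frac{16}{3}$ ($h = 4 - \frac{-3 - 5}{6} = 4 - - \frac{4}{3} = 4 + \frac{4}{3} = \frac{16}{3} \approx 5.3333$)
$c{\left(K \right)} = \frac{16 \sqrt{K}}{3}$
$B{\left(g \right)} = 7 + \frac{1}{52 + 2 g^{2}}$ ($B{\left(g \right)} = 7 + \frac{1}{\left(-6 + 2 g^{2}\right) + 58} = 7 + \frac{1}{52 + 2 g^{2}}$)
$- B{\left(c{\left(X \right)} \right)} = - \frac{365 + 14 \left(\frac{16 \sqrt{-5}}{3}\right)^{2}}{2 \left(26 + \left(\frac{16 \sqrt{-5}}{3}\right)^{2}\right)} = - \frac{365 + 14 \left(\frac{16 i \sqrt{5}}{3}\right)^{2}}{2 \left(26 + \left(\frac{16 i \sqrt{5}}{3}\right)^{2}\right)} = - \frac{365 + 14 \left(- \frac{1280}{9}\right)}{2 \left(26 - \frac{1280}{9}\right)} = - \frac{365 - \frac{17920}{9}}{2 \left(- \frac{1046}{9}\right)} = - \frac{\left(-9\right) \left(-14635\right)}{2 \cdot 1046 \cdot 9} = \left(-1\right) \frac{14635}{2092} = - \frac{14635}{2092}$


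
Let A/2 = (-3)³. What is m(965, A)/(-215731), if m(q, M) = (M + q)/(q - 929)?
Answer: -911/7766316 ≈ -0.00011730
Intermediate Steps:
A = -54 (A = 2*(-3)³ = 2*(-27) = -54)
m(q, M) = (M + q)/(-929 + q)
m(965, A)/(-215731) = ((-54 + 965)/(-929 + 965))/(-215731) = (911/36)*(-1/215731) = -911/7766316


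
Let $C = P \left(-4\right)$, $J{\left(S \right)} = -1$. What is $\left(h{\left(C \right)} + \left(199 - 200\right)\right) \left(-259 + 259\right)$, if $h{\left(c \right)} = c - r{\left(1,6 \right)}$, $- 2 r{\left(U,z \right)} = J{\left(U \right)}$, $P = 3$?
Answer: $0$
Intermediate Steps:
$C = -12$ ($C = 3 \left(-4\right) = -12$)
$r{\left(U,z \right)} = \frac{1}{2}$ ($r{\left(U,z \right)} = \left(- \frac{1}{2}\right) \left(-1\right) = \frac{1}{2}$)
$h{\left(c \right)} = - \frac{1}{2} + c$ ($h{\left(c \right)} = c - \frac{1}{2} = - \frac{1}{2} + c$)
$\left(h{\left(C \right)} + \left(199 - 200\right)\right) \left(-259 + 259\right) = \left(\left(- \frac{1}{2} - 12\right) + \left(199 - 200\right)\right) \left(-259 + 259\right) = \left(- \frac{25}{2} - 1\right) 0 = \left(- \frac{27}{2}\right) 0 = 0$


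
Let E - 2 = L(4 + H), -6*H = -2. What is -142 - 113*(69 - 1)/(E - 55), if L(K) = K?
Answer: 1160/73 ≈ 15.890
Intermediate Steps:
H = ⅓ (H = -⅙*(-2) = ⅓ ≈ 0.33333)
E = 19/3 (E = 2 + (4 + ⅓) = 2 + 13/3 = 19/3 ≈ 6.3333)
-142 - 113*(69 - 1)/(E - 55) = -142 - 113*(69 - 1)/(19/3 - 55) = -142 - 7684/(-146/3) = -142 - 7684*(-3)/146 = -142 - 113*(-102/73) = -142 + 11526/73 = 1160/73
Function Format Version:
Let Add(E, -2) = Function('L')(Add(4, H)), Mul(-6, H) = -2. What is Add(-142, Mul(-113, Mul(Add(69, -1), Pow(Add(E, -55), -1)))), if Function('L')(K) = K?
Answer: Rational(1160, 73) ≈ 15.890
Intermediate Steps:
H = Rational(1, 3) (H = Mul(Rational(-1, 6), -2) = Rational(1, 3) ≈ 0.33333)
E = Rational(19, 3) (E = Add(2, Add(4, Rational(1, 3))) = Add(2, Rational(13, 3)) = Rational(19, 3) ≈ 6.3333)
Add(-142, Mul(-113, Mul(Add(69, -1), Pow(Add(E, -55), -1)))) = Add(-142, Mul(-113, Mul(Add(69, -1), Pow(Add(Rational(19, 3), -55), -1)))) = Add(-142, Mul(-113, Mul(68, Pow(Rational(-146, 3), -1)))) = Add(-142, Mul(-113, Mul(68, Rational(-3, 146)))) = Add(-142, Mul(-113, Rational(-102, 73))) = Add(-142, Rational(11526, 73)) = Rational(1160, 73)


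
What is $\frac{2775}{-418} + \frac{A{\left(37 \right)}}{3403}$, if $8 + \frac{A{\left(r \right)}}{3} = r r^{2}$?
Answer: $\frac{54065505}{1422454} \approx 38.009$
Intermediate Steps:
$A{\left(r \right)} = -24 + 3 r^{3}$ ($A{\left(r \right)} = -24 + 3 r r^{2} = -24 + 3 r^{3}$)
$\frac{2775}{-418} + \frac{A{\left(37 \right)}}{3403} = \frac{2775}{-418} + \frac{-24 + 3 \cdot 37^{3}}{3403} = 2775 \left(- \frac{1}{418}\right) + \left(-24 + 3 \cdot 50653\right) \frac{1}{3403} = - \frac{2775}{418} + \left(-24 + 151959\right) \frac{1}{3403} = - \frac{2775}{418} + 151935 \cdot \frac{1}{3403} = - \frac{2775}{418} + \frac{151935}{3403} = \frac{54065505}{1422454}$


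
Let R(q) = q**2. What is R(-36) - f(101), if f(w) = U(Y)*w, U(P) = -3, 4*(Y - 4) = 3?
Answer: 1599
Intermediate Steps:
Y = 19/4 (Y = 4 + (1/4)*3 = 4 + 3/4 = 19/4 ≈ 4.7500)
f(w) = -3*w
R(-36) - f(101) = (-36)**2 - (-3)*101 = 1296 - 1*(-303) = 1296 + 303 = 1599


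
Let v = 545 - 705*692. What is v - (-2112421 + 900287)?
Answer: 724819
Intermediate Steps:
v = -487315 (v = 545 - 487860 = -487315)
v - (-2112421 + 900287) = -487315 - (-2112421 + 900287) = -487315 - 1*(-1212134) = -487315 + 1212134 = 724819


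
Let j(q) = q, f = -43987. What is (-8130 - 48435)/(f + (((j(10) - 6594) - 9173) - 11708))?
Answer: 56565/71452 ≈ 0.79165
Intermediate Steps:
(-8130 - 48435)/(f + (((j(10) - 6594) - 9173) - 11708)) = (-8130 - 48435)/(-43987 + (((10 - 6594) - 9173) - 11708)) = -56565/(-43987 + ((-6584 - 9173) - 11708)) = -56565/(-43987 + (-15757 - 11708)) = -56565/(-43987 - 27465) = -56565/(-71452) = -56565*(-1/71452) = 56565/71452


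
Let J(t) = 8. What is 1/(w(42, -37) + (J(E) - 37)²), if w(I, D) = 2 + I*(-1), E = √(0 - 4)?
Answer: 1/801 ≈ 0.0012484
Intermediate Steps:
E = 2*I (E = √(-4) = 2*I ≈ 2.0*I)
w(I, D) = 2 - I
1/(w(42, -37) + (J(E) - 37)²) = 1/((2 - 1*42) + (8 - 37)²) = 1/((2 - 42) + (-29)²) = 1/(-40 + 841) = 1/801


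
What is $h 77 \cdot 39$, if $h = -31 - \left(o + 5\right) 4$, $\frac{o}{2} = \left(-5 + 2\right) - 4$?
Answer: $15015$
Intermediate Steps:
$o = -14$ ($o = 2 \left(\left(-5 + 2\right) - 4\right) = 2 \left(-3 - 4\right) = 2 \left(-7\right) = -14$)
$h = 5$ ($h = -31 - \left(-14 + 5\right) 4 = -31 - \left(-9\right) 4 = -31 - -36 = -31 + 36 = 5$)
$h 77 \cdot 39 = 5 \cdot 77 \cdot 39 = 385 \cdot 39 = 15015$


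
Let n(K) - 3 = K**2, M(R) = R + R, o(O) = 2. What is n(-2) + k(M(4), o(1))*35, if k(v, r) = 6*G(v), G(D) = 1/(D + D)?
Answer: 161/8 ≈ 20.125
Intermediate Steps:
M(R) = 2*R
n(K) = 3 + K**2
G(D) = 1/(2*D)
k(v, r) = 3/v (k(v, r) = 6*(1/(2*v)) = 3/v)
n(-2) + k(M(4), o(1))*35 = (3 + (-2)**2) + (3/((2*4)))*35 = (3 + 4) + (3/8)*35 = 7 + (3*(1/8))*35 = 7 + (3/8)*35 = 7 + 105/8 = 161/8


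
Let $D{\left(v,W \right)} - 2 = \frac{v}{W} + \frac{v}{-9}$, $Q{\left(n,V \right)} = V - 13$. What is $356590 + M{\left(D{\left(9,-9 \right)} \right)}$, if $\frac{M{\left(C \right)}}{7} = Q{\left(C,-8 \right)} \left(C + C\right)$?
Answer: $356590$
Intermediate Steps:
$Q{\left(n,V \right)} = -13 + V$
$D{\left(v,W \right)} = 2 - \frac{v}{9} + \frac{v}{W}$ ($D{\left(v,W \right)} = 2 + \left(\frac{v}{W} + \frac{v}{-9}\right) = 2 + \left(\frac{v}{W} + v \left(- \frac{1}{9}\right)\right) = 2 - \left(\frac{v}{9} - \frac{v}{W}\right) = 2 - \frac{v}{9} + \frac{v}{W}$)
$M{\left(C \right)} = - 294 C$ ($M{\left(C \right)} = 7 \left(-13 - 8\right) \left(C + C\right) = 7 \left(- 21 \cdot 2 C\right) = 7 \left(- 42 C\right) = - 294 C$)
$356590 + M{\left(D{\left(9,-9 \right)} \right)} = 356590 - 294 \left(2 - 1 + \frac{9}{-9}\right) = 356590 - 294 \left(2 - 1 + 9 \left(- \frac{1}{9}\right)\right) = 356590 - 294 \left(2 - 1 - 1\right) = 356590 - 0 = 356590 + 0 = 356590$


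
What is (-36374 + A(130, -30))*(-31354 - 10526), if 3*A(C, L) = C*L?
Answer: 1577787120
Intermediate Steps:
A(C, L) = C*L/3 (A(C, L) = (C*L)/3 = C*L/3)
(-36374 + A(130, -30))*(-31354 - 10526) = (-36374 + (⅓)*130*(-30))*(-31354 - 10526) = (-36374 - 1300)*(-41880) = -37674*(-41880) = 1577787120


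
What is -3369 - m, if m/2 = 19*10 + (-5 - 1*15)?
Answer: -3709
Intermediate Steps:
m = 340 (m = 2*(19*10 + (-5 - 1*15)) = 2*(190 + (-5 - 15)) = 2*(190 - 20) = 2*170 = 340)
-3369 - m = -3369 - 1*340 = -3369 - 340 = -3709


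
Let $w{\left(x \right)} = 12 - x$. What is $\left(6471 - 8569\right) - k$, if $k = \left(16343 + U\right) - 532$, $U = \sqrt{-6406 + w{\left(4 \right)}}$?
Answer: $-17909 - i \sqrt{6398} \approx -17909.0 - 79.988 i$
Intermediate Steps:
$U = i \sqrt{6398}$ ($U = \sqrt{-6406 + \left(12 - 4\right)} = \sqrt{-6406 + 8} = \sqrt{-6398} = i \sqrt{6398} \approx 79.988 i$)
$k = 15811 + i \sqrt{6398}$ ($k = \left(16343 + i \sqrt{6398}\right) - 532 = 15811 + i \sqrt{6398} \approx 15811.0 + 79.988 i$)
$\left(6471 - 8569\right) - k = \left(6471 - 8569\right) - \left(15811 + i \sqrt{6398}\right) = -2098 - \left(15811 + i \sqrt{6398}\right) = -17909 - i \sqrt{6398}$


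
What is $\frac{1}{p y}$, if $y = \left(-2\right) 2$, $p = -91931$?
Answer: $\frac{1}{367724} \approx 2.7194 \cdot 10^{-6}$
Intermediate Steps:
$y = -4$
$\frac{1}{p y} = \frac{1}{\left(-91931\right) \left(-4\right)} = \frac{1}{367724}$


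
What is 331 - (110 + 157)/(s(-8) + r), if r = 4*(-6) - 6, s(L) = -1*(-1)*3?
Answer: 3068/9 ≈ 340.89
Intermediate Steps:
s(L) = 3 (s(L) = 1*3 = 3)
r = -30 (r = -24 - 6 = -30)
331 - (110 + 157)/(s(-8) + r) = 331 - (110 + 157)/(3 - 30) = 331 - 267/(-27) = 331 - 267*(-1)/27 = 331 - 1*(-89/9) = 331 + 89/9 = 3068/9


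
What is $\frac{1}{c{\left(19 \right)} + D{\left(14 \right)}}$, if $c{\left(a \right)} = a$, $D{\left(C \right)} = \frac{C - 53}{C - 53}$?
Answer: $\frac{1}{20} \approx 0.05$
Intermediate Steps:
$D{\left(C \right)} = 1$ ($D{\left(C \right)} = \frac{-53 + C}{-53 + C} = 1$)
$\frac{1}{c{\left(19 \right)} + D{\left(14 \right)}} = \frac{1}{19 + 1} = \frac{1}{20}$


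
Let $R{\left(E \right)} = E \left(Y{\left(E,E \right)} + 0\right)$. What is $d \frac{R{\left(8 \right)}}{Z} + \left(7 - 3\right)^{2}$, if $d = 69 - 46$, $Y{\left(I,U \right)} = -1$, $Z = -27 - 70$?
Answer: $\frac{1736}{97} \approx 17.897$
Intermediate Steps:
$Z = -97$ ($Z = -27 - 70 = -97$)
$R{\left(E \right)} = - E$ ($R{\left(E \right)} = E \left(-1 + 0\right) = E \left(-1\right) = - E$)
$d = 23$
$d \frac{R{\left(8 \right)}}{Z} + \left(7 - 3\right)^{2} = 23 \frac{\left(-1\right) 8}{-97} + \left(7 - 3\right)^{2} = 23 \left(\left(-8\right) \left(- \frac{1}{97}\right)\right) + 4^{2} = 23 \cdot \frac{8}{97} + 16 = \frac{184}{97} + 16 = \frac{1736}{97}$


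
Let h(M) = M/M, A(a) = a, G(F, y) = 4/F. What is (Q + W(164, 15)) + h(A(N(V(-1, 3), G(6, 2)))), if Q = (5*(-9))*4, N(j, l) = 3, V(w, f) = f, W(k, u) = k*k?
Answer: 26717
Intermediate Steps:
W(k, u) = k**2
Q = -180 (Q = -45*4 = -180)
h(M) = 1
(Q + W(164, 15)) + h(A(N(V(-1, 3), G(6, 2)))) = (-180 + 164**2) + 1 = (-180 + 26896) + 1 = 26716 + 1 = 26717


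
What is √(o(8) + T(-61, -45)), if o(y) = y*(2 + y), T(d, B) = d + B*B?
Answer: 2*√511 ≈ 45.211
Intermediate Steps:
T(d, B) = d + B²
√(o(8) + T(-61, -45)) = √(8*(2 + 8) + (-61 + (-45)²)) = √(8*10 + (-61 + 2025)) = √(80 + 1964) = √2044 = 2*√511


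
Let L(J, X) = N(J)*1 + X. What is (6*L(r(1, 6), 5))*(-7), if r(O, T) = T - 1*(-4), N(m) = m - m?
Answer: -210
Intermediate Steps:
N(m) = 0
r(O, T) = 4 + T (r(O, T) = T + 4 = 4 + T)
L(J, X) = X (L(J, X) = 0*1 + X = 0 + X = X)
(6*L(r(1, 6), 5))*(-7) = (6*5)*(-7) = 30*(-7) = -210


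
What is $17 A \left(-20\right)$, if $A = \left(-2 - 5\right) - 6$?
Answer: $4420$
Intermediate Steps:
$A = -13$ ($A = -7 - 6 = -13$)
$17 A \left(-20\right) = 17 \left(-13\right) \left(-20\right) = \left(-221\right) \left(-20\right) = 4420$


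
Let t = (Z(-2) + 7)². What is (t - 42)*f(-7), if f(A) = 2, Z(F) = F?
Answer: -34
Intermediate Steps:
t = 25 (t = (-2 + 7)² = 5² = 25)
(t - 42)*f(-7) = (25 - 42)*2 = -17*2 = -34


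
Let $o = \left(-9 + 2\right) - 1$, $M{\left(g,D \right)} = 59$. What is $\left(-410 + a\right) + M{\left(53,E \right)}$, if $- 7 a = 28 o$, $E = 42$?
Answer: $-319$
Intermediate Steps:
$o = -8$ ($o = -7 - 1 = -8$)
$a = 32$ ($a = - \frac{28 \left(-8\right)}{7} = \left(- \frac{1}{7}\right) \left(-224\right) = 32$)
$\left(-410 + a\right) + M{\left(53,E \right)} = \left(-410 + 32\right) + 59 = -378 + 59 = -319$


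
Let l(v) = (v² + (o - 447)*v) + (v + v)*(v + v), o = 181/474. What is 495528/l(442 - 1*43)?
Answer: 78293424/97613089 ≈ 0.80208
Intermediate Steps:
o = 181/474 (o = 181*(1/474) = 181/474 ≈ 0.38186)
l(v) = 5*v² - 211697*v/474 (l(v) = (v² + (181/474 - 447)*v) + (v + v)*(v + v) = (v² - 211697*v/474) + (2*v)*(2*v) = (v² - 211697*v/474) + 4*v² = 5*v² - 211697*v/474)
495528/l(442 - 1*43) = 495528/(((442 - 1*43)*(-211697 + 2370*(442 - 1*43))/474)) = 495528/(((442 - 43)*(-211697 + 2370*(442 - 43))/474)) = 495528/(((1/474)*399*(-211697 + 2370*399))) = 495528/(((1/474)*399*(-211697 + 945630))) = 495528/(((1/474)*399*733933)) = 495528/(97613089/158) = 495528*(158/97613089) = 78293424/97613089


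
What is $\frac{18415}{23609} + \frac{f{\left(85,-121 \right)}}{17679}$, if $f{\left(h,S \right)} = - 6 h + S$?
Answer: $\frac{310661506}{417383511} \approx 0.74431$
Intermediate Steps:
$f{\left(h,S \right)} = S - 6 h$
$\frac{18415}{23609} + \frac{f{\left(85,-121 \right)}}{17679} = \frac{18415}{23609} + \frac{-121 - 510}{17679} = 18415 \cdot \frac{1}{23609} + \left(-121 - 510\right) \frac{1}{17679} = \frac{18415}{23609} - \frac{631}{17679} = \frac{310661506}{417383511}$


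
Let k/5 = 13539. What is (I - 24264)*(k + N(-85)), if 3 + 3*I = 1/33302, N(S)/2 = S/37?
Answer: -6071565798259505/3696522 ≈ -1.6425e+9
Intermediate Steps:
k = 67695 (k = 5*13539 = 67695)
N(S) = 2*S/37 (N(S) = 2*(S/37) = 2*S/37)
I = -99905/99906 (I = -1 + (1/3)/33302 = -1 + (1/3)*(1/33302) = -1 + 1/99906 = -99905/99906 ≈ -0.99999)
(I - 24264)*(k + N(-85)) = (-99905/99906 - 24264)*(67695 + (2/37)*(-85)) = -2424219089*(67695 - 170/37)/99906 = -2424219089/99906*2504545/37 = -6071565798259505/3696522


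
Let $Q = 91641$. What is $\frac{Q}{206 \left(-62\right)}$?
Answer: $- \frac{91641}{12772} \approx -7.1751$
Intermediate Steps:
$\frac{Q}{206 \left(-62\right)} = \frac{91641}{206 \left(-62\right)} = \frac{91641}{-12772} = 91641 \left(- \frac{1}{12772}\right) = - \frac{91641}{12772}$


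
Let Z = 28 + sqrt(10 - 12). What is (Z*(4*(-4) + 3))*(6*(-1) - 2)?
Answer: 2912 + 104*I*sqrt(2) ≈ 2912.0 + 147.08*I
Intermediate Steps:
Z = 28 + I*sqrt(2) (Z = 28 + sqrt(-2) = 28 + I*sqrt(2) ≈ 28.0 + 1.4142*I)
(Z*(4*(-4) + 3))*(6*(-1) - 2) = ((28 + I*sqrt(2))*(4*(-4) + 3))*(6*(-1) - 2) = ((28 + I*sqrt(2))*(-16 + 3))*(-6 - 2) = ((28 + I*sqrt(2))*(-13))*(-8) = (-364 - 13*I*sqrt(2))*(-8) = 2912 + 104*I*sqrt(2)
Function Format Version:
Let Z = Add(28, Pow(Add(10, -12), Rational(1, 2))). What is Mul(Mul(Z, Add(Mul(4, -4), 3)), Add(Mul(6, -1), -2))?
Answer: Add(2912, Mul(104, I, Pow(2, Rational(1, 2)))) ≈ Add(2912.0, Mul(147.08, I))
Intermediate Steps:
Z = Add(28, Mul(I, Pow(2, Rational(1, 2)))) (Z = Add(28, Pow(-2, Rational(1, 2))) = Add(28, Mul(I, Pow(2, Rational(1, 2)))) ≈ Add(28.000, Mul(1.4142, I)))
Mul(Mul(Z, Add(Mul(4, -4), 3)), Add(Mul(6, -1), -2)) = Mul(Mul(Add(28, Mul(I, Pow(2, Rational(1, 2)))), Add(Mul(4, -4), 3)), Add(Mul(6, -1), -2)) = Mul(Mul(Add(28, Mul(I, Pow(2, Rational(1, 2)))), Add(-16, 3)), Add(-6, -2)) = Mul(Mul(Add(28, Mul(I, Pow(2, Rational(1, 2)))), -13), -8) = Mul(Add(-364, Mul(-13, I, Pow(2, Rational(1, 2)))), -8) = Add(2912, Mul(104, I, Pow(2, Rational(1, 2))))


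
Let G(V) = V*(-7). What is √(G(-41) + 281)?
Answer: 2*√142 ≈ 23.833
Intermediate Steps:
G(V) = -7*V
√(G(-41) + 281) = √(-7*(-41) + 281) = √(287 + 281) = √568 = 2*√142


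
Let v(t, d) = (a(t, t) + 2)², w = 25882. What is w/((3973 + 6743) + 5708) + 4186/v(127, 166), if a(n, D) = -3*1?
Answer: 34388373/8212 ≈ 4187.6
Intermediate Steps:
a(n, D) = -3
v(t, d) = 1 (v(t, d) = (-3 + 2)² = (-1)² = 1)
w/((3973 + 6743) + 5708) + 4186/v(127, 166) = 25882/((3973 + 6743) + 5708) + 4186/1 = 25882/(10716 + 5708) + 4186*1 = 25882/16424 + 4186 = 25882*(1/16424) + 4186 = 12941/8212 + 4186 = 34388373/8212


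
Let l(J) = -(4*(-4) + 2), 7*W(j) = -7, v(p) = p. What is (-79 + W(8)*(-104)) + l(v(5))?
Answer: 39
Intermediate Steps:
W(j) = -1 (W(j) = (⅐)*(-7) = -1)
l(J) = 14 (l(J) = -(-16 + 2) = -1*(-14) = 14)
(-79 + W(8)*(-104)) + l(v(5)) = (-79 - 1*(-104)) + 14 = (-79 + 104) + 14 = 25 + 14 = 39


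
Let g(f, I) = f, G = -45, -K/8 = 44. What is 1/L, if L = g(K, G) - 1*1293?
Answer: -1/1645 ≈ -0.00060790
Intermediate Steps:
K = -352 (K = -8*44 = -352)
L = -1645 (L = -352 - 1*1293 = -352 - 1293 = -1645)
1/L = 1/(-1645) = -1/1645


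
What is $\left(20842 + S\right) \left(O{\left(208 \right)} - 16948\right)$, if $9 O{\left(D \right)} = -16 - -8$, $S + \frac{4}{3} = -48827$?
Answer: $\frac{12807105860}{27} \approx 4.7434 \cdot 10^{8}$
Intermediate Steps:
$S = - \frac{146485}{3}$ ($S = - \frac{4}{3} - 48827 = - \frac{146485}{3} \approx -48828.0$)
$O{\left(D \right)} = - \frac{8}{9}$ ($O{\left(D \right)} = \frac{-16 - -8}{9} = \frac{-16 + 8}{9} = \frac{1}{9} \left(-8\right) = - \frac{8}{9}$)
$\left(20842 + S\right) \left(O{\left(208 \right)} - 16948\right) = \left(20842 - \frac{146485}{3}\right) \left(- \frac{8}{9} - 16948\right) = - \frac{83959 \left(- \frac{8}{9} - 16948\right)}{3} = \left(- \frac{83959}{3}\right) \left(- \frac{152540}{9}\right) = \frac{12807105860}{27}$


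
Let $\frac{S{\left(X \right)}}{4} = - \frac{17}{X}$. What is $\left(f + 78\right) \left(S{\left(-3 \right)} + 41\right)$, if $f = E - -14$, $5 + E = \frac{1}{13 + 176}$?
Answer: $\frac{3140804}{567} \approx 5539.3$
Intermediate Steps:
$S{\left(X \right)} = - \frac{68}{X}$ ($S{\left(X \right)} = 4 \left(- \frac{17}{X}\right) = - \frac{68}{X}$)
$E = - \frac{944}{189}$ ($E = -5 + \frac{1}{13 + 176} = -5 + \frac{1}{189} = - \frac{944}{189} \approx -4.9947$)
$f = \frac{1702}{189}$ ($f = - \frac{944}{189} - -14 = - \frac{944}{189} + 14 = \frac{1702}{189} \approx 9.0053$)
$\left(f + 78\right) \left(S{\left(-3 \right)} + 41\right) = \left(\frac{1702}{189} + 78\right) \left(- \frac{68}{-3} + 41\right) = \frac{16444 \left(\left(-68\right) \left(- \frac{1}{3}\right) + 41\right)}{189} = \frac{16444 \left(\frac{68}{3} + 41\right)}{189} = \frac{16444}{189} \cdot \frac{191}{3} = \frac{3140804}{567}$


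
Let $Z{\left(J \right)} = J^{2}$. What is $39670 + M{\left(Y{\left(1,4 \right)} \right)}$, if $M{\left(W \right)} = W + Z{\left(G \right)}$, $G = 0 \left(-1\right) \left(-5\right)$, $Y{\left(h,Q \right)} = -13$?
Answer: $39657$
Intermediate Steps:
$G = 0$ ($G = 0 \left(-5\right) = 0$)
$M{\left(W \right)} = W$ ($M{\left(W \right)} = W + 0^{2} = W + 0 = W$)
$39670 + M{\left(Y{\left(1,4 \right)} \right)} = 39670 - 13 = 39657$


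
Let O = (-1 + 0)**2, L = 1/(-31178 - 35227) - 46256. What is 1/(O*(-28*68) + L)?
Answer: -66405/3198064801 ≈ -2.0764e-5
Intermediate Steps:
L = -3071629681/66405 (L = 1/(-66405) - 46256 = -1/66405 - 46256 = -3071629681/66405 ≈ -46256.)
O = 1 (O = (-1)**2 = 1)
1/(O*(-28*68) + L) = 1/(1*(-28*68) - 3071629681/66405) = 1/(1*(-1904) - 3071629681/66405) = 1/(-1904 - 3071629681/66405) = 1/(-3198064801/66405) = -66405/3198064801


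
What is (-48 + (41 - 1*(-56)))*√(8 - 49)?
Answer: 49*I*√41 ≈ 313.75*I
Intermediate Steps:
(-48 + (41 - 1*(-56)))*√(8 - 49) = (-48 + (41 + 56))*√(-41) = (-48 + 97)*(I*√41) = 49*(I*√41) = 49*I*√41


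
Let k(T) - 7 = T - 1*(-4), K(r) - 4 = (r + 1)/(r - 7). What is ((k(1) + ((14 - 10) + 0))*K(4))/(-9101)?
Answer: -112/27303 ≈ -0.0041021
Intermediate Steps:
K(r) = 4 + (1 + r)/(-7 + r) (K(r) = 4 + (r + 1)/(r - 7) = 4 + (1 + r)/(-7 + r))
k(T) = 11 + T (k(T) = 7 + (T - 1*(-4)) = 7 + (T + 4) = 7 + (4 + T) = 11 + T)
((k(1) + ((14 - 10) + 0))*K(4))/(-9101) = (((11 + 1) + ((14 - 10) + 0))*((-27 + 5*4)/(-7 + 4)))/(-9101) = ((12 + (4 + 0))*((-27 + 20)/(-3)))*(-1/9101) = ((12 + 4)*(-⅓*(-7)))*(-1/9101) = (16*(7/3))*(-1/9101) = (112/3)*(-1/9101) = -112/27303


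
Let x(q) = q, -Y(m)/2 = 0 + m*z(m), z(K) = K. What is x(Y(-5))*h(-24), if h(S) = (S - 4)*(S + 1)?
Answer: -32200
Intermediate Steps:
h(S) = (1 + S)*(-4 + S) (h(S) = (-4 + S)*(1 + S) = (1 + S)*(-4 + S))
Y(m) = -2*m² (Y(m) = -2*(0 + m*m) = -2*(0 + m²) = -2*m²)
x(Y(-5))*h(-24) = (-2*(-5)²)*(-4 + (-24)² - 3*(-24)) = (-2*25)*(-4 + 576 + 72) = -50*644 = -32200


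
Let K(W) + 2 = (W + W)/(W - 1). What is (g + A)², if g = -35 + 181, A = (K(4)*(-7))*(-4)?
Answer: 244036/9 ≈ 27115.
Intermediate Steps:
K(W) = -2 + 2*W/(-1 + W) (K(W) = -2 + (W + W)/(W - 1) = -2 + (2*W)/(-1 + W) = -2 + 2*W/(-1 + W))
A = 56/3 (A = ((2/(-1 + 4))*(-7))*(-4) = ((2/3)*(-7))*(-4) = ((2*(⅓))*(-7))*(-4) = ((⅔)*(-7))*(-4) = -14/3*(-4) = 56/3 ≈ 18.667)
g = 146
(g + A)² = (146 + 56/3)² = (494/3)² = 244036/9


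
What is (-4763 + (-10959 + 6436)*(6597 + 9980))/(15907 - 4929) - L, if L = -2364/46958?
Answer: -80022815445/11716021 ≈ -6830.2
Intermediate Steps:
L = -1182/23479 (L = -2364*1/46958 = -1182/23479 ≈ -0.050343)
(-4763 + (-10959 + 6436)*(6597 + 9980))/(15907 - 4929) - L = (-4763 + (-10959 + 6436)*(6597 + 9980))/(15907 - 4929) - 1*(-1182/23479) = (-4763 - 4523*16577)/10978 + 1182/23479 = (-4763 - 74977771)*(1/10978) + 1182/23479 = -74982534*1/10978 + 1182/23479 = -3408297/499 + 1182/23479 = -80022815445/11716021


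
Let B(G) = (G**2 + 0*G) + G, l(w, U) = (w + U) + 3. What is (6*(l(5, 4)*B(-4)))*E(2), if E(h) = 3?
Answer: 2592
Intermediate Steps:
l(w, U) = 3 + U + w (l(w, U) = (U + w) + 3 = 3 + U + w)
B(G) = G + G**2 (B(G) = (G**2 + 0) + G = G**2 + G = G + G**2)
(6*(l(5, 4)*B(-4)))*E(2) = (6*((3 + 4 + 5)*(-4*(1 - 4))))*3 = (6*(12*(-4*(-3))))*3 = (6*(12*12))*3 = (6*144)*3 = 864*3 = 2592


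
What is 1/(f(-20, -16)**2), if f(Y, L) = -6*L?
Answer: 1/9216 ≈ 0.00010851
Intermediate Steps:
1/(f(-20, -16)**2) = 1/((-6*(-16))**2) = 1/(96**2) = 1/9216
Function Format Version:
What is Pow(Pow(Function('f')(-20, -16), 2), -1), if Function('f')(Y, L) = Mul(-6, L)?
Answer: Rational(1, 9216) ≈ 0.00010851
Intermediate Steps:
Pow(Pow(Function('f')(-20, -16), 2), -1) = Pow(Pow(Mul(-6, -16), 2), -1) = Pow(Pow(96, 2), -1) = Pow(9216, -1) = Rational(1, 9216)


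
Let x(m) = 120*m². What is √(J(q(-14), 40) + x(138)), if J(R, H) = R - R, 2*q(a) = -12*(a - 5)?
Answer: 276*√30 ≈ 1511.7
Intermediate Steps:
q(a) = 30 - 6*a (q(a) = (-12*(a - 5))/2 = (-12*(-5 + a))/2 = (60 - 12*a)/2 = 30 - 6*a)
J(R, H) = 0
√(J(q(-14), 40) + x(138)) = √(0 + 120*138²) = √(0 + 120*19044) = √(0 + 2285280) = √2285280 = 276*√30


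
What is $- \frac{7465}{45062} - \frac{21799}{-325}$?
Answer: $\frac{979880413}{14645150} \approx 66.908$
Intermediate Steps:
$- \frac{7465}{45062} - \frac{21799}{-325} = \left(-7465\right) \frac{1}{45062} - - \frac{21799}{325} = - \frac{7465}{45062} + \frac{21799}{325} = \frac{979880413}{14645150}$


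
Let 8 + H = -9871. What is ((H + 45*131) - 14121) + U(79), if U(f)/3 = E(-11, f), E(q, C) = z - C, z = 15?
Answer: -18297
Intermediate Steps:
H = -9879 (H = -8 - 9871 = -9879)
E(q, C) = 15 - C
U(f) = 45 - 3*f (U(f) = 3*(15 - f) = 45 - 3*f)
((H + 45*131) - 14121) + U(79) = ((-9879 + 45*131) - 14121) + (45 - 3*79) = ((-9879 + 5895) - 14121) + (45 - 237) = (-3984 - 14121) - 192 = -18105 - 192 = -18297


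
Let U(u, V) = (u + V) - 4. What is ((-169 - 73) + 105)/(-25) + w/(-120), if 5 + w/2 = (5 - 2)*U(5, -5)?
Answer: 1729/300 ≈ 5.7633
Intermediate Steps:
U(u, V) = -4 + V + u (U(u, V) = (V + u) - 4 = -4 + V + u)
w = -34 (w = -10 + 2*((5 - 2)*(-4 - 5 + 5)) = -10 + 2*(3*(-4)) = -10 + 2*(-12) = -10 - 24 = -34)
((-169 - 73) + 105)/(-25) + w/(-120) = ((-169 - 73) + 105)/(-25) - 34/(-120) = (-242 + 105)*(-1/25) - 34*(-1/120) = -137*(-1/25) + 17/60 = 137/25 + 17/60 = 1729/300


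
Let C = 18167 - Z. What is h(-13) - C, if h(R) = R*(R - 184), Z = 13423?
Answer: -2183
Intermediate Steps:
h(R) = R*(-184 + R)
C = 4744 (C = 18167 - 1*13423 = 18167 - 13423 = 4744)
h(-13) - C = -13*(-184 - 13) - 1*4744 = -13*(-197) - 4744 = 2561 - 4744 = -2183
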